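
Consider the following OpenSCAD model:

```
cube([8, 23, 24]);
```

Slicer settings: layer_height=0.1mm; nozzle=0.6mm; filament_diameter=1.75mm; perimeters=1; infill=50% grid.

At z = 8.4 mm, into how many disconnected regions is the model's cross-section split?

1

At z = 8.4 mm: the 8×23 cube contributes its full rectangle. The result has 1 disconnected region.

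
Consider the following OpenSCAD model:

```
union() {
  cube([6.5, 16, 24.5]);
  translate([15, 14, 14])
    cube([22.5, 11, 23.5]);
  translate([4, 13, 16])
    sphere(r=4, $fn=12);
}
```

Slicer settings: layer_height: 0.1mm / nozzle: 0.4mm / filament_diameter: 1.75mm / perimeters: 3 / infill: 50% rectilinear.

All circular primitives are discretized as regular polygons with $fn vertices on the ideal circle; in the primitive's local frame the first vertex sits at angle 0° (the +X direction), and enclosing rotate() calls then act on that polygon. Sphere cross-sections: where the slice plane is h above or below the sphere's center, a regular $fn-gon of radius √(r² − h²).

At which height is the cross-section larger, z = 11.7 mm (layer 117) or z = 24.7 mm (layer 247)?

Layer 117 (z = 11.7): the cube is present — its section is the full 6.5×16 rectangle (area 104.00 mm²); the cube at (15, 14) is absent (z outside [14, 37.5]); the sphere at (4, 13) is absent (|z−center|=4.300 > r=4); Taking the union: only the 6.5×16 cube is present, so the union is just that shape — area = 104.00 mm². So its area = 104.00 mm². Layer 247 (z = 24.7): the cube is not intersected at this z (z outside [0, 24.5]); the 22.5×11 cube at (15, 14) contributes its full rectangle (area 247.50 mm²); the sphere at (4, 13) is absent (|z−center|=8.700 > r=4); Merging all regions: only the 22.5×11 cube at (15, 14) is present, so the union is just that shape — area = 247.50 mm². So its area = 247.50 mm². Layer 247 is larger (247.50 vs 104.00 mm²).

layer 247 (z = 24.7 mm)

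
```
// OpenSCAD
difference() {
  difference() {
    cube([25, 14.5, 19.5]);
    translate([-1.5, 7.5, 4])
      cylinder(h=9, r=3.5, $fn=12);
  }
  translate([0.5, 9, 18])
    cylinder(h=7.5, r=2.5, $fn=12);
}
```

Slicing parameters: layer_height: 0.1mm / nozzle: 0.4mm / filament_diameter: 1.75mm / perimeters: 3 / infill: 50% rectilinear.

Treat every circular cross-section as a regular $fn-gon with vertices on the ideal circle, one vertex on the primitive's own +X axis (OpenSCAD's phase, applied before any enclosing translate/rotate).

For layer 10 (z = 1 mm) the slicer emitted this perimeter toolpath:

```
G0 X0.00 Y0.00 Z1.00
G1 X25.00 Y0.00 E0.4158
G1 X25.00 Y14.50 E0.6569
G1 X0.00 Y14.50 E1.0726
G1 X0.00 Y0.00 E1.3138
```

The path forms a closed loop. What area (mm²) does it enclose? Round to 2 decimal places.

362.50 mm²

Apply the shoelace formula to the sequence of (X, Y) vertices; enclosed area = 362.50 mm².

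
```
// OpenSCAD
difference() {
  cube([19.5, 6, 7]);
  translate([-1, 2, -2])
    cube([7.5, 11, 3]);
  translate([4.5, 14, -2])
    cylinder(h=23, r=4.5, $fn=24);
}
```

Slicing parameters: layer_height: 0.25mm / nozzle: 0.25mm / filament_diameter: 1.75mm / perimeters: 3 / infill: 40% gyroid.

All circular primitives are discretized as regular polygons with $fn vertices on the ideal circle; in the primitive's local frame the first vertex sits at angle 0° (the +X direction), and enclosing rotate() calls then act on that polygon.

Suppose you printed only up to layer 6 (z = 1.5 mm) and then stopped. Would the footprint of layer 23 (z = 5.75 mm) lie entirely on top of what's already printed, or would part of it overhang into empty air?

entirely on top

Compare the two slices. At z = 1.5: the cube (footprint 19.5×6) is included at this height (area 117.00 mm²); the cube at (-1, 2) does not reach this height (z outside [-2, 1]); the cylinder at (4.5, 14): section is a regular 24-gon, circumradius r=4.5 (area = (24/2)·4.500²·sin(360°/24) = 62.89 mm²); Taking the first minus the rest: starting from the 19.5×6 cube (117.00 mm²), the r=4.5 cylinder at (4.5, 14) misses the remaining region (no effect) — area = 117.00 mm². At z = 5.75: the cube (footprint 19.5×6) is included at this height (area 117.00 mm²); the cube at (-1, 2) is not intersected at this z (z outside [-2, 1]); the cylinder at (4.5, 14): section is a regular 24-gon, circumradius r=4.5 (area = (24/2)·4.500²·sin(360°/24) = 62.89 mm²); Subtracting the remaining from the first: starting from the 19.5×6 cube (117.00 mm²), the r=4.5 cylinder at (4.5, 14) misses the remaining region (no effect) — area = 117.00 mm². Checking containment: the cross-section at z = 5.75 is a subset of the cross-section at z = 1.5.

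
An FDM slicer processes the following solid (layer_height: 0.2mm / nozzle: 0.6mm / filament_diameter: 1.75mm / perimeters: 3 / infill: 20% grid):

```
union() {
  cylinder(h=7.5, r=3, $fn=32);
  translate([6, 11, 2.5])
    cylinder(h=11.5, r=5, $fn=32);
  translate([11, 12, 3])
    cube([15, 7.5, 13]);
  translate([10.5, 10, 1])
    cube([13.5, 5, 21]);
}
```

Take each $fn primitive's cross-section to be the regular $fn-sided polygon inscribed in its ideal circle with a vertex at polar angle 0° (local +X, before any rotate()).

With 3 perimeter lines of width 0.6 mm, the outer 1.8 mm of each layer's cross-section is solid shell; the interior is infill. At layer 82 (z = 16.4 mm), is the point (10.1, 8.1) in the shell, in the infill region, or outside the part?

outside

At z = 16.4 mm: the cylinder is absent (z outside [0, 7.5]); the cylinder at (6, 11) is absent (z outside [2.5, 14]); the cube at (11, 12) is absent (z outside [3, 16]); the cube at (10.5, 10) (footprint 13.5×5) is included at this height; Combining (union): only the 13.5×5 cube at (10.5, 10) is present, so the union is just that shape — 1 connected region. Overall, the cross-section is a single solid region. The nearest boundary edge runs (10.50, 10.00)→(24.00, 10.00); distance from the point to it = 1.94 mm. The point is not inside any of the regions above, so it lies outside the cross-section (1.94 mm from the nearest boundary).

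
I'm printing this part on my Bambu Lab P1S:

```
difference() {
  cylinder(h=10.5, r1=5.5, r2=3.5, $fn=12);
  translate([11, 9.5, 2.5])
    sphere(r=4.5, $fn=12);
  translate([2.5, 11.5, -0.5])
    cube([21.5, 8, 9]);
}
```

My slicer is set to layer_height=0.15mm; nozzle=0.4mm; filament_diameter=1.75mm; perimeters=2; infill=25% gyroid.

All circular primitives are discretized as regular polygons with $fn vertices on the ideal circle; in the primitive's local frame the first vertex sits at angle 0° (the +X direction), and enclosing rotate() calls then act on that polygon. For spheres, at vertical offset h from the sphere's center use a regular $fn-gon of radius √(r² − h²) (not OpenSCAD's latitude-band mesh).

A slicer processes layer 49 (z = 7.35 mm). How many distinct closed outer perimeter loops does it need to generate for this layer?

At z = 7.35 mm: the cone contributes a regular 12-gon of circumradius 4.100 (interpolated between r1=5.5 and r2=3.5 at t=0.700); the sphere at (11, 9.5) is not intersected at this z (|z−center|=4.850 > r=4.5); the 21.5×8 cube at (2.5, 11.5) contributes its full rectangle; After the difference (first − rest): starting from the cone, the 21.5×8 cube at (2.5, 11.5) misses the remaining region (no effect) — 1 connected region. The result has 1 disconnected region.

1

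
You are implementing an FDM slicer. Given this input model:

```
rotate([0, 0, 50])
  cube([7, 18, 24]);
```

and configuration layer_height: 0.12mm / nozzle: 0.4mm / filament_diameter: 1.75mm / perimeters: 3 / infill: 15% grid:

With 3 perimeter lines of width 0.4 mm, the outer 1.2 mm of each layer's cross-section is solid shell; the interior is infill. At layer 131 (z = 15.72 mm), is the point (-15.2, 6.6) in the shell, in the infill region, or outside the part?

At z = 15.72 mm: the cube (footprint 7×18) is included at this height; (whole slice rotated 50° about Z — lengths, areas and connectivity unchanged). Overall, the cross-section is a single solid region. Undo the 50° rotation: the query point maps to (-4.714, 15.886) in the un-rotated model frame. The nearest boundary edge runs (0.00, 18.00)→(0.00, 0.00); distance from the point to it = 4.71 mm. The point is not inside any of the regions above, so it lies outside the cross-section (4.71 mm from the nearest boundary).

outside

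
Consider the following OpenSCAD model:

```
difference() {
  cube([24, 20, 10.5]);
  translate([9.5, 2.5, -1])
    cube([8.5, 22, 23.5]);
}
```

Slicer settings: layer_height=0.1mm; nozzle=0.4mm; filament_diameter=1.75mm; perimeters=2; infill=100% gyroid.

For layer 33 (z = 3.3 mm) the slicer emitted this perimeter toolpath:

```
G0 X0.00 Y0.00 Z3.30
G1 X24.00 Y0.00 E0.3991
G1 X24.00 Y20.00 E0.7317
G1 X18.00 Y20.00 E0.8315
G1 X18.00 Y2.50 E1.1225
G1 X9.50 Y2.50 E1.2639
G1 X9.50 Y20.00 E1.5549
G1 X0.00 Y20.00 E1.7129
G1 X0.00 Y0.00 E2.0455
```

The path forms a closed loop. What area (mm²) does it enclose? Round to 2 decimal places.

Apply the shoelace formula to the sequence of (X, Y) vertices; enclosed area = 331.25 mm².

331.25 mm²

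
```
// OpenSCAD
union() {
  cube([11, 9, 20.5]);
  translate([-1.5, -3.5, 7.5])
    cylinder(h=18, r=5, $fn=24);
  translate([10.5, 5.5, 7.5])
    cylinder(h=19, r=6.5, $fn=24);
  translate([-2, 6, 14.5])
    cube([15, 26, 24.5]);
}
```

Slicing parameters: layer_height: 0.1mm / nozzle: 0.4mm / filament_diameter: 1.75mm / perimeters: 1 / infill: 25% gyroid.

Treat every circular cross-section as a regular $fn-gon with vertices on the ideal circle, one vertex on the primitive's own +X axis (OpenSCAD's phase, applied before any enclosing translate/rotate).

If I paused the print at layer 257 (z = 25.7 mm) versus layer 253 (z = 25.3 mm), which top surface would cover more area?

layer 253 (z = 25.3 mm)

Layer 257 (z = 25.7): the cube does not reach this height (z outside [0, 20.5]); the cylinder at (-1.5, -3.5) is absent (z outside [7.5, 25.5]); the r=6.5 cylinder at (10.5, 5.5) gives a regular 24-gon of circumradius 6.5 (constant along its height) (area = (24/2)·6.500²·sin(360°/24) = 131.22 mm²); the cube at (-2, 6) (footprint 15×26) is included at this height (area 390.00 mm²); Taking the union: the regions partially overlap — summed areas 521.22 mm² minus the doubly-counted overlap 44.07 mm² gives 477.16 mm² — area = 477.16 mm². So its area = 477.16 mm². Layer 253 (z = 25.3): the cube does not reach this height (z outside [0, 20.5]); the cylinder at (-1.5, -3.5): section is a regular 24-gon, circumradius r=5 (area = (24/2)·5.000²·sin(360°/24) = 77.65 mm²); the cylinder at (10.5, 5.5): section is a regular 24-gon, circumradius r=6.5 (area = (24/2)·6.500²·sin(360°/24) = 131.22 mm²); the cube at (-2, 6) is present — its section is the full 15×26 rectangle (area 390.00 mm²); Taking the union: the regions partially overlap — summed areas 598.87 mm² minus the doubly-counted overlap 44.07 mm² gives 554.80 mm² — area = 554.80 mm². So its area = 554.80 mm². Layer 253 is larger (554.80 vs 477.16 mm²).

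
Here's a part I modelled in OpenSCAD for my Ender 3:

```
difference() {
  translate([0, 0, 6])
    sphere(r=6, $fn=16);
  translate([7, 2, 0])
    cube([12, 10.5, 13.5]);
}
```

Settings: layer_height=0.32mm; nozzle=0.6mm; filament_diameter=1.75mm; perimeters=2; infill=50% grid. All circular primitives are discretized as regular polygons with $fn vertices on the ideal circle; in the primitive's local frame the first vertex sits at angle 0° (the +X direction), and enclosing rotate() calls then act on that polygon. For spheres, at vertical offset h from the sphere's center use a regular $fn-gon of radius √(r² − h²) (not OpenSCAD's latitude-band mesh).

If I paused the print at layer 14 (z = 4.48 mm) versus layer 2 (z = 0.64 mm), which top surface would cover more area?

Layer 14 (z = 4.48): the r=6 sphere contributes a regular 16-gon of circumradius √(6²−1.52²) = 5.804 (area = (16/2)·5.804²·sin(360°/16) = 103.14 mm²); the cube at (7, 2) is present — its section is the full 12×10.5 rectangle (area 126.00 mm²); Subtracting the remaining from the first: starting from the r=6 sphere (103.14 mm²), the 12×10.5 cube at (7, 2) misses the remaining region (no effect) — area = 103.14 mm². So its area = 103.14 mm². Layer 2 (z = 0.64): the r=6 sphere slices to a regular 16-gon of circumradius 2.696 (√(r²−h²) with h=5.36 from center) (area = (16/2)·2.696²·sin(360°/16) = 22.26 mm²); the cube at (7, 2) is present — its section is the full 12×10.5 rectangle (area 126.00 mm²); After the difference (first − rest): starting from the r=6 sphere (22.26 mm²), the 12×10.5 cube at (7, 2) misses the remaining region (no effect) — area = 22.26 mm². So its area = 22.26 mm². Layer 14 is larger (103.14 vs 22.26 mm²).

layer 14 (z = 4.48 mm)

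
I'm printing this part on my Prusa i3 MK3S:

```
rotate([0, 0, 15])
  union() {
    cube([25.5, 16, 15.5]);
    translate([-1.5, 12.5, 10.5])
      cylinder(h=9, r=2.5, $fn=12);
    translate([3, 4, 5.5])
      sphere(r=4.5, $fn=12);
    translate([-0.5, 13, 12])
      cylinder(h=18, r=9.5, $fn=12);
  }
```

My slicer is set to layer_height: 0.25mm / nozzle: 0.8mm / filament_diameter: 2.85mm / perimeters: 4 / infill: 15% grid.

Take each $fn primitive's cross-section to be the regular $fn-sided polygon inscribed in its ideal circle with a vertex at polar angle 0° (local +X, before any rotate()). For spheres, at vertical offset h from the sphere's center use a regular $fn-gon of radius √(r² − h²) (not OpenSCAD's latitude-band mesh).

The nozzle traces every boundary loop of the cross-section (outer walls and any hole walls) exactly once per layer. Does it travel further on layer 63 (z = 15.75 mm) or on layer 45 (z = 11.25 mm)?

layer 45 (z = 11.25 mm)

Layer 63 (z = 15.75): the cube does not reach this height (z outside [0, 15.5]); the r=2.5 cylinder at (-1.5, 12.5) gives a regular 12-gon of circumradius 2.5 (constant along its height) (perimeter = 2·12·2.500·sin(180°/12) = 15.53 mm); the sphere at (3, 4) is not intersected at this z (|z−center|=10.250 > r=4.5); the r=9.5 cylinder at (-0.5, 13) gives a regular 12-gon of circumradius 9.5 (constant along its height) (perimeter = 2·12·9.500·sin(180°/12) = 59.01 mm); Merging all regions: the r=2.5 cylinder at (-1.5, 12.5) lies entirely inside the r=9.5 cylinder at (-0.5, 13), so the union is just the r=9.5 cylinder at (-0.5, 13) — boundary = 59.01 mm; (whole slice rotated 15° about Z — lengths, areas and connectivity unchanged). So its perimeter = 59.01 mm. Layer 45 (z = 11.25): the 25.5×16 cube contributes its full rectangle (perimeter 83.00 mm); the r=2.5 cylinder at (-1.5, 12.5) gives a regular 12-gon of circumradius 2.5 (constant along its height) (perimeter = 2·12·2.500·sin(180°/12) = 15.53 mm); the sphere at (3, 4) does not reach this height (|z−center|=5.750 > r=4.5); the cylinder at (-0.5, 13) does not reach this height (z outside [12, 30]); Taking the union: the regions partially overlap (shared area 2.52 mm²), so the edge portions inside another operand are dropped and the merged outline is re-measured after clipping — boundary = 90.23 mm; (whole slice rotated 15° about Z — lengths, areas and connectivity unchanged). So its perimeter = 90.23 mm. Layer 45 is larger (90.23 vs 59.01 mm).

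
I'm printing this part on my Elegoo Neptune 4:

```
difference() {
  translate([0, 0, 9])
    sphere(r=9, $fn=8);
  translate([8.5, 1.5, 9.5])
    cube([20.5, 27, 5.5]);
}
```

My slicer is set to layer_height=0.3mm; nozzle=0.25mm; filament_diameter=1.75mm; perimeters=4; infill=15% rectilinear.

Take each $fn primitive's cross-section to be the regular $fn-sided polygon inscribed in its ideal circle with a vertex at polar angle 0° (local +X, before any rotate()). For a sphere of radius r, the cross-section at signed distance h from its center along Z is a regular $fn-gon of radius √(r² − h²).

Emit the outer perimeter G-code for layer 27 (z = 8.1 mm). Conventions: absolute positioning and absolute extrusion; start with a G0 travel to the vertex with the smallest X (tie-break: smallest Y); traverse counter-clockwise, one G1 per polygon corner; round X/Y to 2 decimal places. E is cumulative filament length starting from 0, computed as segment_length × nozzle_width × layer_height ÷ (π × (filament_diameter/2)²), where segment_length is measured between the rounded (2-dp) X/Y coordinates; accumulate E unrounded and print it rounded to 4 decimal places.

G0 X-8.95 Y0.00 Z8.10
G1 X-6.33 Y-6.33 E0.2136
G1 X0.00 Y-8.95 E0.4272
G1 X6.33 Y-6.33 E0.6409
G1 X8.95 Y0.00 E0.8545
G1 X6.33 Y6.33 E1.0681
G1 X0.00 Y8.95 E1.2817
G1 X-6.33 Y6.33 E1.4953
G1 X-8.95 Y0.00 E1.7089

At z = 8.1 mm: the r=9 sphere slices to a regular 8-gon of circumradius 8.955 (√(r²−h²) with h=0.9 from center); the cube at (8.5, 1.5) is absent (z outside [9.5, 15]); Taking the first minus the rest: none of the subtracted shapes is present at this height, so the r=9 sphere is unchanged — 1 connected region. The outline is a single polygon with 8 vertices. Extrusion per mm of travel: 0.25 × 0.3 / (π × 0.875²) = 0.031181. Accumulating E over each segment gives final E = 1.7089.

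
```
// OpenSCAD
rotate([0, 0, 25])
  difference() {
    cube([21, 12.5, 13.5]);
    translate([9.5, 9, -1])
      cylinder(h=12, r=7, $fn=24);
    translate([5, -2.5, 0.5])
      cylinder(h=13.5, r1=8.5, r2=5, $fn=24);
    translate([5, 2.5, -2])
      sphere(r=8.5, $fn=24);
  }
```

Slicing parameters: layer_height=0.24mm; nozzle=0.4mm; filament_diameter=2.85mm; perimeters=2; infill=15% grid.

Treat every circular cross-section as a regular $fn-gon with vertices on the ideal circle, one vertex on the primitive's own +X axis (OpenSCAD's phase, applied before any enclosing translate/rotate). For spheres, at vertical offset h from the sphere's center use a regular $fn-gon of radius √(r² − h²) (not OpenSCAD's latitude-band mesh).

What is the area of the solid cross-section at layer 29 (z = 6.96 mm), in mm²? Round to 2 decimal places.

At z = 6.96 mm: the cube (footprint 21×12.5) is included at this height (area 262.50 mm²); the r=7 cylinder at (9.5, 9) contributes a regular 24-gon of circumradius 7 (area = (24/2)·7.000²·sin(360°/24) = 152.19 mm²); the cone at (5, -2.5): at t=0.479 of its height the radius interpolates to r₁+(r₂−r₁)t = 6.825, giving a regular 24-gon of that circumradius (area = (24/2)·6.825²·sin(360°/24) = 144.68 mm²); the sphere at (5, 2.5) does not reach this height (|z−center|=8.960 > r=8.5); Subtracting the remaining from the first: starting from the 21×12.5 cube (262.50 mm²), the r=7 cylinder at (9.5, 9) partially overlaps it — only the 122.67 mm² overlap (of its 152.19 mm²) is removed, clipping the outline; the cone at (5, -2.5) partially overlaps it — only the 31.94 mm² overlap (of its 144.68 mm²) is removed, clipping the outline — area = 107.89 mm²; (whole slice rotated 25° about Z — lengths, areas and connectivity unchanged). Overall, the cross-section has 2 separate islands. Net area = 107.89 mm².

107.89 mm²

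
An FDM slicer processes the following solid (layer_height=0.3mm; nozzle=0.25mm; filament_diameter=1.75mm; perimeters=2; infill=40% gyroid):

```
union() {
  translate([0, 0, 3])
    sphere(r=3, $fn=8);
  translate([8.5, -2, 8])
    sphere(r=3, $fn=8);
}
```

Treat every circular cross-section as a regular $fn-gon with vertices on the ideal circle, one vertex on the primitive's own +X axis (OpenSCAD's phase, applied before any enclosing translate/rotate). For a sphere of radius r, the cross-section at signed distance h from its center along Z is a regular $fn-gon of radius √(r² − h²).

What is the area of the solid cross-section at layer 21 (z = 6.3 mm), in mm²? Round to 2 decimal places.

17.28 mm²

At z = 6.3 mm: the sphere does not reach this height (|z−center|=3.300 > r=3); the sphere at (8.5, -2): section is a regular 8-gon, circumradius = √(r²−h²) = √(3²−1.7²) = 2.472 (area = (8/2)·2.472²·sin(360°/8) = 17.28 mm²); Merging all regions: only the r=3 sphere at (8.5, -2) is present, so the union is just that shape — area = 17.28 mm². Overall, the cross-section is a single solid region. Net area = 17.28 mm².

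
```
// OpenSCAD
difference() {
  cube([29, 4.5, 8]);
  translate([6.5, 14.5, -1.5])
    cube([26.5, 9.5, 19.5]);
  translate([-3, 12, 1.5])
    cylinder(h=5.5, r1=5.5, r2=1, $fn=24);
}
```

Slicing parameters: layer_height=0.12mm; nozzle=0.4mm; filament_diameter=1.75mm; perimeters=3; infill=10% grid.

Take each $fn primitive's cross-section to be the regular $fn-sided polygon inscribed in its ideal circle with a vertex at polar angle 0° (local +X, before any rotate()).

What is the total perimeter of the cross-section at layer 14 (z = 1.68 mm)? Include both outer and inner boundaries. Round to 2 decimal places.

At z = 1.68 mm: the cube is present — its section is the full 29×4.5 rectangle (perimeter 67.00 mm); the cube at (6.5, 14.5) is present — its section is the full 26.5×9.5 rectangle (perimeter 72.00 mm); the cone at (-3, 12): at t=0.033 of its height the radius interpolates to r₁+(r₂−r₁)t = 5.353, giving a regular 24-gon of that circumradius (perimeter = 2·24·5.353·sin(180°/24) = 33.54 mm); After the difference (first − rest): starting from the 29×4.5 cube, the 26.5×9.5 cube at (6.5, 14.5) misses the remaining region (no effect); the cone at (-3, 12) misses the remaining region (no effect) — boundary = 67.00 mm. Overall, the cross-section is a single solid region. Total boundary length (outer) = 67.00 mm.

67.00 mm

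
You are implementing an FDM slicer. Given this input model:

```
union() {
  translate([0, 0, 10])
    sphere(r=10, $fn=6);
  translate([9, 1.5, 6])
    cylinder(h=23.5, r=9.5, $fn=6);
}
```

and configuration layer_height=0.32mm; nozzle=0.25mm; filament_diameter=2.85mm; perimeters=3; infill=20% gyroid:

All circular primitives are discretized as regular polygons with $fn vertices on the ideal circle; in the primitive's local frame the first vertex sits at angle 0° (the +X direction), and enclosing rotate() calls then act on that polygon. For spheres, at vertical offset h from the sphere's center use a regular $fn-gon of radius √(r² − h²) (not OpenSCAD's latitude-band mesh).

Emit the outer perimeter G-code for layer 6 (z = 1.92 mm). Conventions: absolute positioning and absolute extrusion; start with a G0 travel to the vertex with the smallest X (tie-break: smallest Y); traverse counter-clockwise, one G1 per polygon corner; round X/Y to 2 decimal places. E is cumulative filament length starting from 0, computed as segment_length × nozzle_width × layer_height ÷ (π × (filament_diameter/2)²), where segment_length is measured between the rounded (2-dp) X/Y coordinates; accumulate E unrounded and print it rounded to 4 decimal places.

At z = 1.92 mm: the r=10 sphere slices to a regular 6-gon of circumradius 5.892 (√(r²−h²) with h=8.08 from center); the cylinder at (9, 1.5) does not reach this height (z outside [6, 29.5]); Combining (union): only the r=10 sphere is present, so the union is just that shape — 1 connected region. The outline is a single polygon with 6 vertices. Extrusion per mm of travel: 0.25 × 0.32 / (π × 1.425²) = 0.012540. Accumulating E over each segment gives final E = 0.4433.

G0 X-5.89 Y0.00 Z1.92
G1 X-2.95 Y-5.10 E0.0738
G1 X2.95 Y-5.10 E0.1478
G1 X5.89 Y0.00 E0.2216
G1 X2.95 Y5.10 E0.2955
G1 X-2.95 Y5.10 E0.3694
G1 X-5.89 Y0.00 E0.4433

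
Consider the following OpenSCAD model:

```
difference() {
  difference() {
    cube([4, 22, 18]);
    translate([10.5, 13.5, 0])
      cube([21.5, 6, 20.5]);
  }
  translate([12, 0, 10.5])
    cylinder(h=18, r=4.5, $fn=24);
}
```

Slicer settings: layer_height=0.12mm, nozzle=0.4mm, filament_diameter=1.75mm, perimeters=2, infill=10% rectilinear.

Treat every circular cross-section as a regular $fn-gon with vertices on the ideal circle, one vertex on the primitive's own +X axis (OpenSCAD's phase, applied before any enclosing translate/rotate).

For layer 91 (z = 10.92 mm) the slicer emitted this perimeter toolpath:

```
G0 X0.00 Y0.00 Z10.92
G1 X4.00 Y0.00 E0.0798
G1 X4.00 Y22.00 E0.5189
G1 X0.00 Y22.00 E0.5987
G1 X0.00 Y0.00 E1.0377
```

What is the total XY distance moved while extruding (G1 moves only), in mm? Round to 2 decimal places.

Sum the Euclidean lengths of each G1 segment: total = 52.00 mm.

52.00 mm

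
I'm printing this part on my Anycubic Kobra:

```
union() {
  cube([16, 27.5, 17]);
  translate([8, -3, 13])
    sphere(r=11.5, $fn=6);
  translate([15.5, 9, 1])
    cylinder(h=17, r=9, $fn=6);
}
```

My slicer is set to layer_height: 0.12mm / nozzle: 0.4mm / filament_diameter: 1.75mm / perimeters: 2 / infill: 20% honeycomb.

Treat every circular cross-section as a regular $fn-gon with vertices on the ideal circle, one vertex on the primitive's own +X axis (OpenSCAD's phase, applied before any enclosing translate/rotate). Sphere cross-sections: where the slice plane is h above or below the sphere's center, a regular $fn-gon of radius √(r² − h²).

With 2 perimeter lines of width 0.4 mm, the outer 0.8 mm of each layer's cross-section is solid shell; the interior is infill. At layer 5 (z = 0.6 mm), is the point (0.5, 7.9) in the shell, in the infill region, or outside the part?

At z = 0.6 mm: the cube (footprint 16×27.5) is included at this height; the sphere at (8, -3) does not reach this height (|z−center|=12.400 > r=11.5); the cylinder at (15.5, 9) does not reach this height (z outside [1, 18]); Merging all regions: only the 16×27.5 cube is present, so the union is just that shape — 1 connected region. Overall, the cross-section is a single solid region. The nearest boundary edge runs (0.00, 27.50)→(0.00, 0.00); distance from the point to it = 0.50 mm. The point is inside the cross-section, 0.50 mm from the nearest boundary — within the 0.8 mm shell band (2 × 0.4).

shell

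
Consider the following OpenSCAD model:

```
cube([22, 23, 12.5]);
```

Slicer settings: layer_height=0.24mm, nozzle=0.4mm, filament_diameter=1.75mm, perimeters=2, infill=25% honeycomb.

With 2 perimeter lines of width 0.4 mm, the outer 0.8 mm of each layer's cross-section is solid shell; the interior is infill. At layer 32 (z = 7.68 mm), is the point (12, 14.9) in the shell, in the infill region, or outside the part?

infill

At z = 7.68 mm: the cube (footprint 22×23) is included at this height. Overall, the cross-section is a single solid region. The nearest boundary edge runs (22.00, 23.00)→(0.00, 23.00); distance from the point to it = 8.10 mm. The point is inside the cross-section and 8.10 mm from the nearest boundary — more than the 0.8 mm shell width (2 × 0.4), so it's in the infill interior.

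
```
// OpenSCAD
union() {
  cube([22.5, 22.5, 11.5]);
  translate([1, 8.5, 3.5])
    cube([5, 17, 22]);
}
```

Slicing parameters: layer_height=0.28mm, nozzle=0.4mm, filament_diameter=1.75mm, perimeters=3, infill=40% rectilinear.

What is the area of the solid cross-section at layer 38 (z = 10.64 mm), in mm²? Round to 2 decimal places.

At z = 10.64 mm: the cube is present — its section is the full 22.5×22.5 rectangle (area 506.25 mm²); the 5×17 cube at (1, 8.5) contributes its full rectangle (area 85.00 mm²); Taking the union: the regions partially overlap — summed areas 591.25 mm² minus the doubly-counted overlap 70.00 mm² gives 521.25 mm² — area = 521.25 mm². Overall, the cross-section is a single solid region. Net area = 521.25 mm².

521.25 mm²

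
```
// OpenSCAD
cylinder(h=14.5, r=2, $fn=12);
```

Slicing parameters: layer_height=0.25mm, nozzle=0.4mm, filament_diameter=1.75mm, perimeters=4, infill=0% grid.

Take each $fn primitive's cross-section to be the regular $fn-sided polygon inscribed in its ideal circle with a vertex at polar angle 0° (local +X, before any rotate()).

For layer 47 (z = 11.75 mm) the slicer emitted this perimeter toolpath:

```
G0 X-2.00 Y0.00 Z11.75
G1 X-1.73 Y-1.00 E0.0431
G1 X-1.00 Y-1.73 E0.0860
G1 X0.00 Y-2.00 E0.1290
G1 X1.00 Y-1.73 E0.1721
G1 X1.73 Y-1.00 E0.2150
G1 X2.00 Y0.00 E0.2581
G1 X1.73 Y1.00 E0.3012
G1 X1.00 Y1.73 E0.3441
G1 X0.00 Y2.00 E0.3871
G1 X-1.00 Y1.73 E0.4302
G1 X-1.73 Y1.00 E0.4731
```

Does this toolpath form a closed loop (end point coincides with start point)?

Start point (G0): (-2.00, 0.00). End point (last G1): the path does not return to the start — open.

no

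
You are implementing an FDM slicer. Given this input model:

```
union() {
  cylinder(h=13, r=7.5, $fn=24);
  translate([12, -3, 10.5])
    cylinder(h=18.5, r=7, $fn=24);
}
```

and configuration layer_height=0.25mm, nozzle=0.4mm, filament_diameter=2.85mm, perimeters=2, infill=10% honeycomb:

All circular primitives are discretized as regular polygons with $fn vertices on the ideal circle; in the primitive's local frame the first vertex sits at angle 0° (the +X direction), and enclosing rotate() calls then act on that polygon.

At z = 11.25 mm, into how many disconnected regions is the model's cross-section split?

At z = 11.25 mm: the r=7.5 cylinder contributes a regular 24-gon of circumradius 7.5; the r=7 cylinder at (12, -3) contributes a regular 24-gon of circumradius 7; Taking the union: the regions partially overlap (shared area 10.27 mm²), so overlapping operands fuse into one piece — 1 connected region. The result has 1 disconnected region.

1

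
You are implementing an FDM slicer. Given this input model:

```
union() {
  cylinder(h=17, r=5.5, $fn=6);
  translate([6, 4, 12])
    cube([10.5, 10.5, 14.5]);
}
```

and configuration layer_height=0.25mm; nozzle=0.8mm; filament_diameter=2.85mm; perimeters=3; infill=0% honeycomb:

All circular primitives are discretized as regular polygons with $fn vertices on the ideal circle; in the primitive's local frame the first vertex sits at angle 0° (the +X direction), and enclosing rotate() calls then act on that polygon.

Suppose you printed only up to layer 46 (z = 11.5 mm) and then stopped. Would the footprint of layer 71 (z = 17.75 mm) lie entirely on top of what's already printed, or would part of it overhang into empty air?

Compare the two slices. At z = 11.5: the r=5.5 cylinder gives a regular 6-gon of circumradius 5.5 (constant along its height) (area = (6/2)·5.500²·sin(360°/6) = 78.59 mm²); the cube at (6, 4) is not intersected at this z (z outside [12, 26.5]); Merging all regions: only the r=5.5 cylinder is present, so the union is just that shape — area = 78.59 mm². At z = 17.75: the cylinder is absent (z outside [0, 17]); the cube at (6, 4) is present — its section is the full 10.5×10.5 rectangle (area 110.25 mm²); Merging all regions: only the 10.5×10.5 cube at (6, 4) is present, so the union is just that shape — area = 110.25 mm². Checking containment: at z = 17.75 the cross-section extends beyond the z = 11.5 cross-section by about 110.25 mm².

part overhangs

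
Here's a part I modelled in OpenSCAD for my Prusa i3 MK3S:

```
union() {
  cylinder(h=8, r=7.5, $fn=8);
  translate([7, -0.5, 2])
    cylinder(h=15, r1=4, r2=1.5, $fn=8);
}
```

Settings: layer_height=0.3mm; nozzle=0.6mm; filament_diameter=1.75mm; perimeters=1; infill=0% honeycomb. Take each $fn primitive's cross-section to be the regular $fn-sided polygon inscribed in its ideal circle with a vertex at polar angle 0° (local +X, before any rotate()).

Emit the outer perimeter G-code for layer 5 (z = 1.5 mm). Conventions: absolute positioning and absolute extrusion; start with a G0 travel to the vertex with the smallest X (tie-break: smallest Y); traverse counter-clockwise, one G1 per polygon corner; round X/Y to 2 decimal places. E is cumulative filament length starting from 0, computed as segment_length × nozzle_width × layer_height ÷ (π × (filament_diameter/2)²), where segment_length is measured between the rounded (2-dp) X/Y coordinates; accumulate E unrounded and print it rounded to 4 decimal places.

At z = 1.5 mm: the r=7.5 cylinder contributes a regular 8-gon of circumradius 7.5; the cone at (7, -0.5) is not intersected at this z (z outside [2, 17]); Taking the union: only the r=7.5 cylinder is present, so the union is just that shape — 1 connected region. The outline is a single polygon with 8 vertices. Extrusion per mm of travel: 0.6 × 0.3 / (π × 0.875²) = 0.074835. Accumulating E over each segment gives final E = 3.4355.

G0 X-7.50 Y0.00 Z1.50
G1 X-5.30 Y-5.30 E0.4294
G1 X0.00 Y-7.50 E0.8589
G1 X5.30 Y-5.30 E1.2883
G1 X7.50 Y0.00 E1.7178
G1 X5.30 Y5.30 E2.1472
G1 X0.00 Y7.50 E2.5766
G1 X-5.30 Y5.30 E3.0061
G1 X-7.50 Y0.00 E3.4355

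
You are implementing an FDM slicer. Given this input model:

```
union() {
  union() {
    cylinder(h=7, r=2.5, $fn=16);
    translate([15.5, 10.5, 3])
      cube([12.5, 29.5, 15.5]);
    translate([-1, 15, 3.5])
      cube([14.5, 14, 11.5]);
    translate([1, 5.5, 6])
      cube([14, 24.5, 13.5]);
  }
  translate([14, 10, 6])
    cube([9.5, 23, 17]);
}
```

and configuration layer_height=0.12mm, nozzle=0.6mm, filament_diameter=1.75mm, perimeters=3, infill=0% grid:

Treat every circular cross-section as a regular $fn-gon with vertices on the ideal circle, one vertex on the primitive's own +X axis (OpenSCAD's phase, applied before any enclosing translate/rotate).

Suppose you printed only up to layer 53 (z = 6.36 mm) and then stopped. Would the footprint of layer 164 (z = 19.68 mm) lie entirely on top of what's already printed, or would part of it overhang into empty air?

entirely on top

Compare the two slices. At z = 6.36: the r=2.5 cylinder contributes a regular 16-gon of circumradius 2.5 (area = (16/2)·2.500²·sin(360°/16) = 19.13 mm²); the 12.5×29.5 cube at (15.5, 10.5) contributes its full rectangle (area 368.75 mm²); the cube at (-1, 15) is present — its section is the full 14.5×14 rectangle (area 203.00 mm²); the 14×24.5 cube at (1, 5.5) contributes its full rectangle (area 343.00 mm²); Merging all regions: the regions partially overlap — summed areas 933.88 mm² minus the doubly-counted overlap 175.00 mm² gives 758.88 mm² — area = 758.88 mm²; the cube at (14, 10) is present — its section is the full 9.5×23 rectangle (area 218.50 mm²); Merging all regions: the regions partially overlap — summed areas 977.38 mm² minus the doubly-counted overlap 200.00 mm² gives 777.38 mm² — area = 777.38 mm². At z = 19.68: the cylinder does not reach this height (z outside [0, 7]); the cube at (15.5, 10.5) is not intersected at this z (z outside [3, 18.5]); the cube at (-1, 15) is not intersected at this z (z outside [3.5, 15]); the cube at (1, 5.5) is not intersected at this z (z outside [6, 19.5]); Taking the union: nothing is present at this height; the cube at (14, 10) is present — its section is the full 9.5×23 rectangle (area 218.50 mm²); Taking the union: only the 9.5×23 cube at (14, 10) is present, so the union is just that shape — area = 218.50 mm². Checking containment: the cross-section at z = 19.68 is a subset of the cross-section at z = 6.36.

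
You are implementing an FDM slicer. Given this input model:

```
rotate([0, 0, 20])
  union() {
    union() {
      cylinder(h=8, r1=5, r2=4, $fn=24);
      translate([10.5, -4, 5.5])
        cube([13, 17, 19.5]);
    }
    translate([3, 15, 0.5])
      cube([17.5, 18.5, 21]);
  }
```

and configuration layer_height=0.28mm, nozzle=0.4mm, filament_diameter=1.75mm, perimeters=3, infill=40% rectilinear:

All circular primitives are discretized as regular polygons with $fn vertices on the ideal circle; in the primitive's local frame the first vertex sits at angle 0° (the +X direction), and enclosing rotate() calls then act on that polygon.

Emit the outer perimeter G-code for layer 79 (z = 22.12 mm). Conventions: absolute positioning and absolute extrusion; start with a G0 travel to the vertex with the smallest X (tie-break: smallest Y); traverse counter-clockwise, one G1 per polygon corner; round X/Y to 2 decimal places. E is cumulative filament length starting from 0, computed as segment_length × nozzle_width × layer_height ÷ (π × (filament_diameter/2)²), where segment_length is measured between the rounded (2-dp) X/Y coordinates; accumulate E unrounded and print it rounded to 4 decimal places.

G0 X5.42 Y15.81 Z22.12
G1 X11.23 Y-0.17 E0.7918
G1 X23.45 Y4.28 E1.3973
G1 X17.64 Y20.25 E2.1886
G1 X5.42 Y15.81 E2.7940

At z = 22.12 mm: the cone does not reach this height (z outside [0, 8]); the 13×17 cube at (10.5, -4) contributes its full rectangle; Combining (union): only the 13×17 cube at (10.5, -4) is present, so the union is just that shape — 1 connected region; the cube at (3, 15) does not reach this height (z outside [0.5, 21.5]); Taking the union: only that combined region is present, so the union is just that shape — 1 connected region; (rotated 20° about Z; rotation is an isometry so areas/perimeters/island counts are preserved). The outline is a single polygon with 4 vertices. Extrusion per mm of travel: 0.4 × 0.28 / (π × 0.875²) = 0.046564. Accumulating E over each segment gives final E = 2.7940.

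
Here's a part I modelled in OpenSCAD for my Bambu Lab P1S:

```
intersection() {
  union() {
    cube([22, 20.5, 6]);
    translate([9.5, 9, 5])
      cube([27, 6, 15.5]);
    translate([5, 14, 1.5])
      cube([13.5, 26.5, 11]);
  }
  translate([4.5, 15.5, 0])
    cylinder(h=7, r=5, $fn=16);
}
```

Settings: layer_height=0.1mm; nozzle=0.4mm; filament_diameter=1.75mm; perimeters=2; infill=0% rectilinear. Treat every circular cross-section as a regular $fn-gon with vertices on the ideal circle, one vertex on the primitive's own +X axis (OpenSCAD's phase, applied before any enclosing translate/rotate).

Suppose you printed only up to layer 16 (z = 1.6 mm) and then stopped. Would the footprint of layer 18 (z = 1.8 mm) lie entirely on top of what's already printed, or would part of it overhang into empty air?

entirely on top

Compare the two slices. At z = 1.6: the 22×20.5 cube contributes its full rectangle (area 451.00 mm²); the cube at (9.5, 9) is not intersected at this z (z outside [5, 20.5]); the cube at (5, 14) is present — its section is the full 13.5×26.5 rectangle (area 357.75 mm²); Merging all regions: the regions partially overlap — summed areas 808.75 mm² minus the doubly-counted overlap 87.75 mm² gives 721.00 mm² — area = 721.00 mm²; the r=5 cylinder at (4.5, 15.5) gives a regular 16-gon of circumradius 5 (constant along its height) (area = (16/2)·5.000²·sin(360°/16) = 76.54 mm²); Keeping only the common overlap: the r=5 cylinder at (4.5, 15.5) partially overlaps the result so far; clipping to the common part keeps 75.33 mm² — area = 75.33 mm². At z = 1.8: the cube (footprint 22×20.5) is included at this height (area 451.00 mm²); the cube at (9.5, 9) does not reach this height (z outside [5, 20.5]); the 13.5×26.5 cube at (5, 14) contributes its full rectangle (area 357.75 mm²); Combining (union): the regions partially overlap — summed areas 808.75 mm² minus the doubly-counted overlap 87.75 mm² gives 721.00 mm² — area = 721.00 mm²; the cylinder at (4.5, 15.5): section is a regular 16-gon, circumradius r=5 (area = (16/2)·5.000²·sin(360°/16) = 76.54 mm²); After intersecting: the r=5 cylinder at (4.5, 15.5) partially overlaps the result so far; clipping to the common part keeps 75.33 mm² — area = 75.33 mm². Checking containment: the cross-section at z = 1.8 is a subset of the cross-section at z = 1.6.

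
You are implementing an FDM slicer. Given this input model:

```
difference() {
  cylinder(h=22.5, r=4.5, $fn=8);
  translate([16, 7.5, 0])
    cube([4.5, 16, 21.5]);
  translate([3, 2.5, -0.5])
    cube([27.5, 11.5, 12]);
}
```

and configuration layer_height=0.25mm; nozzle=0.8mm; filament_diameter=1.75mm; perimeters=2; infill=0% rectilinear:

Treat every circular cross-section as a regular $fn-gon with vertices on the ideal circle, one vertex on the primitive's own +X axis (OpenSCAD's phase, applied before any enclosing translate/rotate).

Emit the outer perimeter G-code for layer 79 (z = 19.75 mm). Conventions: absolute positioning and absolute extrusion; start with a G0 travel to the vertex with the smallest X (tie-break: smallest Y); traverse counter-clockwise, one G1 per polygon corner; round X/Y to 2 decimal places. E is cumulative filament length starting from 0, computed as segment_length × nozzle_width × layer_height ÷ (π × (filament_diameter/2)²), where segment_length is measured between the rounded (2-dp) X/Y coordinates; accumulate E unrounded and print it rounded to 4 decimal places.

At z = 19.75 mm: the cylinder: section is a regular 8-gon, circumradius r=4.5; the 4.5×16 cube at (16, 7.5) contributes its full rectangle; the cube at (3, 2.5) is absent (z outside [-0.5, 11.5]); After the difference (first − rest): starting from the r=4.5 cylinder, the 4.5×16 cube at (16, 7.5) misses the remaining region (no effect) — 1 connected region. The outline is a single polygon with 8 vertices. Extrusion per mm of travel: 0.8 × 0.25 / (π × 0.875²) = 0.083150. Accumulating E over each segment gives final E = 2.2903.

G0 X-4.50 Y0.00 Z19.75
G1 X-3.18 Y-3.18 E0.2863
G1 X0.00 Y-4.50 E0.5726
G1 X3.18 Y-3.18 E0.8589
G1 X4.50 Y0.00 E1.1452
G1 X3.18 Y3.18 E1.4315
G1 X0.00 Y4.50 E1.7178
G1 X-3.18 Y3.18 E2.0041
G1 X-4.50 Y0.00 E2.2903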